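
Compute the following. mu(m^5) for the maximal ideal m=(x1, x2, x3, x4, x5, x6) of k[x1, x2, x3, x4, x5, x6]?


Graded Nakayama: mu(m^d) = dim_k (m^d/m^(d+1)) = #degree-5 monomials in 6 vars
C(n+d-1,d)=C(10,5)=252


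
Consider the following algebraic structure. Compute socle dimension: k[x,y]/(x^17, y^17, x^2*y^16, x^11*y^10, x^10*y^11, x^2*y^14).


Socle = ann(m) = span of standard monomials u with x*u, y*u in I (staircase corners).
Redundant generators: x^2*y^16
Minimal generators: x^17, x^11*y^10, x^10*y^11, x^2*y^14, y^17
Corners: xy^16, x^9y^13, x^10y^10, x^16y^9
Socle dim=4


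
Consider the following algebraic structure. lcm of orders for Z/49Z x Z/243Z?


Exponent = lcm of the cyclic orders; pairwise coprime => product.
7^2*3^5=49*243=11907


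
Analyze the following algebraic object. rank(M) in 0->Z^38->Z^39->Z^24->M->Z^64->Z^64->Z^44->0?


Alt sum=0:
(-1)^0*38 + (-1)^1*39 + (-1)^2*24 + (-1)^3*? + (-1)^4*64 + (-1)^5*64 + (-1)^6*44=0
rank(M)=67


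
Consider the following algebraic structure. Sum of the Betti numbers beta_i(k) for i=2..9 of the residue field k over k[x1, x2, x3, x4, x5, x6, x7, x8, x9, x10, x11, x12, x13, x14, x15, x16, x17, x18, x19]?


Koszul resolution: beta_i(k)=C(n,i), n=19
C(19,2)=171, C(19,3)=969, C(19,4)=3876, C(19,5)=11628, C(19,6)=27132, C(19,7)=50388, C(19,8)=75582, C(19,9)=92378
Sum=262124


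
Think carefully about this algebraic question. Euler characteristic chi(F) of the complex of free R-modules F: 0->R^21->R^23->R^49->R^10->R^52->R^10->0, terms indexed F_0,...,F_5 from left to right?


chi = sum (-1)^i * rank:
(-1)^0*21=21
(-1)^1*23=-23
(-1)^2*49=49
(-1)^3*10=-10
(-1)^4*52=52
(-1)^5*10=-10
chi=79


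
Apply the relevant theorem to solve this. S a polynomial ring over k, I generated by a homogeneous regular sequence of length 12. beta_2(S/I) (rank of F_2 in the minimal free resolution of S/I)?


Regular sequence => Koszul complex is the minimal free resolution.
Syz_1 minimally generated by Koszul relations f_i*e_j - f_j*e_i (i<j): mu(Syz_1) = beta_2 = C(m,2) = m(m-1)/2
m=12
12*11/2 = 66


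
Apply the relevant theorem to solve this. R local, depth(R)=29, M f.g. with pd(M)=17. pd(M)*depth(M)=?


pd+depth=29
depth=29-17=12
pd*depth=17*12=204


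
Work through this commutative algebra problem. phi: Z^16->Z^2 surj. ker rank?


rank(ker) = 16-2 = 14


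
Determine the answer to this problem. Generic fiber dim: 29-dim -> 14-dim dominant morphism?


dim(fiber)=dim(X)-dim(Y)=29-14=15


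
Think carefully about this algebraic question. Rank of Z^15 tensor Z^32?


rank(M(x)N) = rank(M)*rank(N)
15*32 = 480


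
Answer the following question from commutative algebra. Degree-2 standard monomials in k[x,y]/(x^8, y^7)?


k[x,y], I = (x^8, y^7), d = 2
Need i < 8 and d-i < 7.
Range: 0 <= i <= 2.
H(2) = 3


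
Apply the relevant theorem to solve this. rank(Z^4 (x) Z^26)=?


rank(M(x)N) = rank(M)*rank(N)
4*26 = 104


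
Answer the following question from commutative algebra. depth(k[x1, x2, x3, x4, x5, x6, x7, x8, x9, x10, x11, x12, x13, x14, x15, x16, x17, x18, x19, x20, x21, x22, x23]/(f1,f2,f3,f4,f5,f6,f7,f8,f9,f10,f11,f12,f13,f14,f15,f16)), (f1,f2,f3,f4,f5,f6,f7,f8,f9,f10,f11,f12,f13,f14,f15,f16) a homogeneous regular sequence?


depth(R)=23
depth(R/I)=23-16=7


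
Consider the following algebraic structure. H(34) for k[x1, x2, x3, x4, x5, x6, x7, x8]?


C(d+n-1,n-1)=C(41,7)=22481940


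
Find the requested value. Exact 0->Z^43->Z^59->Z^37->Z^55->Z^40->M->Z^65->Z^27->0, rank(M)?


Alt sum=0:
(-1)^0*43 + (-1)^1*59 + (-1)^2*37 + (-1)^3*55 + (-1)^4*40 + (-1)^5*? + (-1)^6*65 + (-1)^7*27=0
rank(M)=44


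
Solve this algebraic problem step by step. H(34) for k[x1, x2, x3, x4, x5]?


C(d+n-1,n-1)=C(38,4)=73815


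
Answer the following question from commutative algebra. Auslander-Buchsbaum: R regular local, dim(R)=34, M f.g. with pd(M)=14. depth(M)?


pd+depth=depth(R)=34
depth=34-14=20


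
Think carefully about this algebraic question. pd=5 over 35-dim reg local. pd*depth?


pd+depth=35
depth=35-5=30
pd*depth=5*30=150


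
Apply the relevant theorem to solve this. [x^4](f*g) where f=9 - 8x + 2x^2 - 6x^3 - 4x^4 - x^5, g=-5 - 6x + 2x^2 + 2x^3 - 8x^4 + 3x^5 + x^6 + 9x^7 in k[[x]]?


[x^4] = sum a_i*b_j, i+j=4
  9*-8=-72
  -8*2=-16
  2*2=4
  -6*-6=36
  -4*-5=20
Sum=-28


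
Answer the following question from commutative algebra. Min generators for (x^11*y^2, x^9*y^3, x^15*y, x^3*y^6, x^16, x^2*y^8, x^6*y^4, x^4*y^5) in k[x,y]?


Remove redundant (divisible by others).
Min: x^16, x^15*y, x^11*y^2, x^9*y^3, x^6*y^4, x^4*y^5, x^3*y^6, x^2*y^8
Count=8


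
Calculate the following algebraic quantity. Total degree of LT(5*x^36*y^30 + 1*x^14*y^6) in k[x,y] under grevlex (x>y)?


LT: 5*x^36*y^30
deg_x=36, deg_y=30
Total=36+30=66


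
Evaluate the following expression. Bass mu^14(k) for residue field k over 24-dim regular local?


C(n,i)=C(24,14)=1961256


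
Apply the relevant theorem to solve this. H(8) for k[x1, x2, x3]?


C(d+n-1,n-1)=C(10,2)=45


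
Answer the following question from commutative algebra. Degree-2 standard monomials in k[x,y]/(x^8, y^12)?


k[x,y], I = (x^8, y^12), d = 2
Need i < 8 and d-i < 12.
Range: 0 <= i <= 2.
H(2) = 3


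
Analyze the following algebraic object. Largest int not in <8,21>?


gcd(8,21)=1 => F=ab-a-b=8*21-8-21=168-29=139


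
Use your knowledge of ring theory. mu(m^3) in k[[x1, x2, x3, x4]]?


C(n+d-1,d)=C(6,3)=20


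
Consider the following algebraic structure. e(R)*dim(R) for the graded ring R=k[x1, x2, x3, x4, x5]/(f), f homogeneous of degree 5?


e(R)=deg(f)=5, dim(R)=5-1=4
e*dim=5*4=20


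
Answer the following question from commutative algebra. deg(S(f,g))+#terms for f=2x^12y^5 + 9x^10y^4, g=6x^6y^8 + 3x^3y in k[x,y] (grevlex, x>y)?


LT(f)=2x^12y^5, LT(g)=6x^6y^8
lcm(LM)=x^12y^8
S(f,g) (scaled by 12 to clear denominators) = 6y^3*f - 2x^6*g = 54x^10y^7 - 6x^9y
2 terms, deg 17.
17+2=19


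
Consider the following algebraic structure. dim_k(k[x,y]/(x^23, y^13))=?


Basis: x^i*y^j, i<23, j<13
23*13=299


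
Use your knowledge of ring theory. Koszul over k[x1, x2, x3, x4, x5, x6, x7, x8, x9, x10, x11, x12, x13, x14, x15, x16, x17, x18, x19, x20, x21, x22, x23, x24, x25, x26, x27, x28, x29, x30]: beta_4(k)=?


C(n,i)=C(30,4)=27405


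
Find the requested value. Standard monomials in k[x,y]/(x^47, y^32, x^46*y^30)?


k[x,y]/I, I = (x^47, y^32, x^46*y^30)
Rect: 47x32=1504. Corner: (47-46)x(32-30)=2.
dim = 1504-2 = 1502


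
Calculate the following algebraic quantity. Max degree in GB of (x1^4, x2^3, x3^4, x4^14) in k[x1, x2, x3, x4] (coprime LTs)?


Pure powers, coprime LTs => already GB.
Degrees: 4, 3, 4, 14
Max=14


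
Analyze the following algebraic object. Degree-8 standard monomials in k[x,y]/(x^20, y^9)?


k[x,y], I = (x^20, y^9), d = 8
Need i < 20 and d-i < 9.
Range: 0 <= i <= 8.
H(8) = 9


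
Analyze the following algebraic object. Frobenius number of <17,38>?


gcd(17,38)=1 => F=ab-a-b=17*38-17-38=646-55=591


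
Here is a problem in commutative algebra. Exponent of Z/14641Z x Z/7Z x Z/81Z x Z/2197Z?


Exponent = lcm of the cyclic orders; pairwise coprime => product.
11^4*7^1*3^4*13^3=14641*7*81*2197=18238279059


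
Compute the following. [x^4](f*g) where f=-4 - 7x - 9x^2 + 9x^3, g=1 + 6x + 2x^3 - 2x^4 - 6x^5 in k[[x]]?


[x^4] = sum a_i*b_j, i+j=4
  -4*-2=8
  -7*2=-14
  9*6=54
Sum=48


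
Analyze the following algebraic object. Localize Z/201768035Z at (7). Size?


7-primary part: 201768035=7^9*5
Size=7^9=40353607


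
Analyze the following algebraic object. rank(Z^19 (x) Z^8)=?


rank(M(x)N) = rank(M)*rank(N)
19*8 = 152


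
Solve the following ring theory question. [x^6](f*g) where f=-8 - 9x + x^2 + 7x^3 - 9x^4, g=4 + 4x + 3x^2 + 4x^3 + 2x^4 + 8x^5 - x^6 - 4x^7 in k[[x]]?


[x^6] = sum a_i*b_j, i+j=6
  -8*-1=8
  -9*8=-72
  1*2=2
  7*4=28
  -9*3=-27
Sum=-61


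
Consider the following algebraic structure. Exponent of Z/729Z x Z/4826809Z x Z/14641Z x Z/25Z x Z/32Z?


Exponent = lcm of the cyclic orders; pairwise coprime => product.
3^6*13^6*11^4*5^2*2^5=729*4826809*14641*25*32=41214341923840800


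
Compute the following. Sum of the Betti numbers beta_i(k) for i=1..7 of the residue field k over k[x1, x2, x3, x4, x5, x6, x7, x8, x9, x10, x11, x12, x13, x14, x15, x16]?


Koszul resolution: beta_i(k)=C(n,i), n=16
C(16,1)=16, C(16,2)=120, C(16,3)=560, C(16,4)=1820, C(16,5)=4368, C(16,6)=8008, C(16,7)=11440
Sum=26332


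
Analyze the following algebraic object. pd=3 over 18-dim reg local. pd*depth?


pd+depth=18
depth=18-3=15
pd*depth=3*15=45


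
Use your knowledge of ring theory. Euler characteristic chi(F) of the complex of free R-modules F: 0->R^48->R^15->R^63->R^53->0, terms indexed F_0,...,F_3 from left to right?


chi = sum (-1)^i * rank:
(-1)^0*48=48
(-1)^1*15=-15
(-1)^2*63=63
(-1)^3*53=-53
chi=43


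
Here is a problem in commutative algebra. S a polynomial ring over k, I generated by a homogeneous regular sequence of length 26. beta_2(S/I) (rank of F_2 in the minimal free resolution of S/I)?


Regular sequence => Koszul complex is the minimal free resolution.
Syz_1 minimally generated by Koszul relations f_i*e_j - f_j*e_i (i<j): mu(Syz_1) = beta_2 = C(m,2) = m(m-1)/2
m=26
26*25/2 = 325


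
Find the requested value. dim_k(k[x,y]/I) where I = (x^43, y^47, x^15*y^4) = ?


k[x,y]/I, I = (x^43, y^47, x^15*y^4)
Rect: 43x47=2021. Corner: (43-15)x(47-4)=1204.
dim = 2021-1204 = 817


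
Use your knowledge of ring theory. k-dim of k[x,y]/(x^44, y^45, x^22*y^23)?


k[x,y]/I, I = (x^44, y^45, x^22*y^23)
Rect: 44x45=1980. Corner: (44-22)x(45-23)=484.
dim = 1980-484 = 1496


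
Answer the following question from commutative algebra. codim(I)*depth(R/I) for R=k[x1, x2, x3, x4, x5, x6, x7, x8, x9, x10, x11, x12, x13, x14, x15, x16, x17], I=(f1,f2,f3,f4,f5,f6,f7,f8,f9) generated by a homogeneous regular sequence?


codim=9, depth=dim(R/I)=17-9=8
Product=9*8=72


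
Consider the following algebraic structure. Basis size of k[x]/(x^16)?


Basis: 1,x,...,x^15
dim=16


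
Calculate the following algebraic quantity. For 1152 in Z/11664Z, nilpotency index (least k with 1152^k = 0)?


1152^k mod 11664:
k=1: 1152
k=2: 9072
k=3: 0
First zero at k = 3


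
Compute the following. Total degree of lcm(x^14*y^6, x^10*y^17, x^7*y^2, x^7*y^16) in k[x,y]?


lcm = componentwise max:
x: max(14,10,7,7)=14
y: max(6,17,2,16)=17
Total=14+17=31


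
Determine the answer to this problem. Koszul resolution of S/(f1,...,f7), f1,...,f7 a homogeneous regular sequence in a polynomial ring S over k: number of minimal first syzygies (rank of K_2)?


Regular sequence => Koszul complex is the minimal free resolution.
Syz_1 minimally generated by Koszul relations f_i*e_j - f_j*e_i (i<j): mu(Syz_1) = beta_2 = C(m,2) = m(m-1)/2
m=7
7*6/2 = 21


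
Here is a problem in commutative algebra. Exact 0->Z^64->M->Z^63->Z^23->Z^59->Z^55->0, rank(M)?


Alt sum=0:
(-1)^0*64 + (-1)^1*? + (-1)^2*63 + (-1)^3*23 + (-1)^4*59 + (-1)^5*55=0
rank(M)=108


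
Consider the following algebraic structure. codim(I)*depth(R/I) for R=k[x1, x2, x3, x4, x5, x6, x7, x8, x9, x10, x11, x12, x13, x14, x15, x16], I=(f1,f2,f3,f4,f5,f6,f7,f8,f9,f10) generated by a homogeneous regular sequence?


codim=10, depth=dim(R/I)=16-10=6
Product=10*6=60


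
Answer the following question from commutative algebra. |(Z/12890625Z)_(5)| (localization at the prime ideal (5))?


5-primary part: 12890625=5^8*33
Size=5^8=390625


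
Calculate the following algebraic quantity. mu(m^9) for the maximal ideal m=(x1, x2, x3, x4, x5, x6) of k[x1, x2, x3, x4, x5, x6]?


Graded Nakayama: mu(m^d) = dim_k (m^d/m^(d+1)) = #degree-9 monomials in 6 vars
C(n+d-1,d)=C(14,9)=2002


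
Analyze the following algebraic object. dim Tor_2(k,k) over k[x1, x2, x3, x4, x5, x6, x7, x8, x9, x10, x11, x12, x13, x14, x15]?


Koszul: C(n,i)=C(15,2)=105


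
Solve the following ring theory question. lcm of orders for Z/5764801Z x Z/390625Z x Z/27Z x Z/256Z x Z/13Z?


Exponent = lcm of the cyclic orders; pairwise coprime => product.
7^8*5^8*3^3*2^8*13^1=5764801*390625*27*256*13=202344515100000000


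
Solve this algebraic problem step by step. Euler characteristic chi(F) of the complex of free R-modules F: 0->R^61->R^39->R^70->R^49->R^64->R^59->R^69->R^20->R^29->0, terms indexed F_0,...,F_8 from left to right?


chi = sum (-1)^i * rank:
(-1)^0*61=61
(-1)^1*39=-39
(-1)^2*70=70
(-1)^3*49=-49
(-1)^4*64=64
(-1)^5*59=-59
(-1)^6*69=69
(-1)^7*20=-20
(-1)^8*29=29
chi=126


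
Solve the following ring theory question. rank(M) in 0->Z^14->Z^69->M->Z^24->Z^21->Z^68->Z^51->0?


Alt sum=0:
(-1)^0*14 + (-1)^1*69 + (-1)^2*? + (-1)^3*24 + (-1)^4*21 + (-1)^5*68 + (-1)^6*51=0
rank(M)=75


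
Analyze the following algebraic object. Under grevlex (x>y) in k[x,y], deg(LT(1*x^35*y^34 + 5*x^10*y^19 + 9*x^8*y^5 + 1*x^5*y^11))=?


LT: 1*x^35*y^34
deg_x=35, deg_y=34
Total=35+34=69


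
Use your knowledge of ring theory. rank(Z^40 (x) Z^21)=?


rank(M(x)N) = rank(M)*rank(N)
40*21 = 840


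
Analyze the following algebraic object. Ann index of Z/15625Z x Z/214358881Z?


Exponent = lcm of the cyclic orders; pairwise coprime => product.
5^6*11^8=15625*214358881=3349357515625


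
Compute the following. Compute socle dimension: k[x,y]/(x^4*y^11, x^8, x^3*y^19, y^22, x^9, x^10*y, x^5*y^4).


Socle = ann(m) = span of standard monomials u with x*u, y*u in I (staircase corners).
Redundant generators: x^10*y, x^9
Minimal generators: x^8, x^5*y^4, x^4*y^11, x^3*y^19, y^22
Corners: x^2y^21, x^3y^18, x^4y^10, x^7y^3
Socle dim=4


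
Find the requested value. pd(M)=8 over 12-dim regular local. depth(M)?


pd+depth=depth(R)=12
depth=12-8=4


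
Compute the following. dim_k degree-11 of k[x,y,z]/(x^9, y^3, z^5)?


Need i<9, j<3, k<5 with i+j+k=11.
For each i, j ranges over max(0,11-i-4)..min(2,11-i):
  i=0: j in [7,2] -> 0
  i=1: j in [6,2] -> 0
  i=2: j in [5,2] -> 0
  i=3: j in [4,2] -> 0
  i=4: j in [3,2] -> 0
  i=5: j in [2,2] -> 1
  i=6: j in [1,2] -> 2
  i=7: j in [0,2] -> 3
  i=8: j in [0,2] -> 3
H(11) = 0+0+0+0+0+1+2+3+3 = 9


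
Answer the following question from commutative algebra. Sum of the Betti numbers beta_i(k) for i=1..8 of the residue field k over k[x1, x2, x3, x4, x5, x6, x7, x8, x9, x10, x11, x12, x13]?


Koszul resolution: beta_i(k)=C(n,i), n=13
C(13,1)=13, C(13,2)=78, C(13,3)=286, C(13,4)=715, C(13,5)=1287, C(13,6)=1716, C(13,7)=1716, C(13,8)=1287
Sum=7098


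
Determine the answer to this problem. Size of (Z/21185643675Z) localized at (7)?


7-primary part: 21185643675=7^10*75
Size=7^10=282475249


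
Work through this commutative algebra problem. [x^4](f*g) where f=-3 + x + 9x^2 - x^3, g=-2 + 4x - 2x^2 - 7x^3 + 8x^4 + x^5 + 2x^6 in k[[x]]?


[x^4] = sum a_i*b_j, i+j=4
  -3*8=-24
  1*-7=-7
  9*-2=-18
  -1*4=-4
Sum=-53


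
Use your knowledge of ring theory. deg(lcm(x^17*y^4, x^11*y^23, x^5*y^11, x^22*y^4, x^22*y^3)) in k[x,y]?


lcm = componentwise max:
x: max(17,11,5,22,22)=22
y: max(4,23,11,4,3)=23
Total=22+23=45


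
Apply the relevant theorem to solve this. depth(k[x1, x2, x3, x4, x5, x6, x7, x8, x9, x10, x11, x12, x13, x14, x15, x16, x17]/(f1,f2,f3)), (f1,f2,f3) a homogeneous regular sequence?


depth(R)=17
depth(R/I)=17-3=14


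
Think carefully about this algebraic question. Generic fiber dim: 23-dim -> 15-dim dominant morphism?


dim(fiber)=dim(X)-dim(Y)=23-15=8


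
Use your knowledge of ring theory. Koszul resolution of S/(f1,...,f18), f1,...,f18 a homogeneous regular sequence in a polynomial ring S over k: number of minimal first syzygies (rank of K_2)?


Regular sequence => Koszul complex is the minimal free resolution.
Syz_1 minimally generated by Koszul relations f_i*e_j - f_j*e_i (i<j): mu(Syz_1) = beta_2 = C(m,2) = m(m-1)/2
m=18
18*17/2 = 153


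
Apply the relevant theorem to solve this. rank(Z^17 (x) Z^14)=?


rank(M(x)N) = rank(M)*rank(N)
17*14 = 238


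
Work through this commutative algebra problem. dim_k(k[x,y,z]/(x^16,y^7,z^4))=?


Basis: x^iy^jz^k, i<16,j<7,k<4
16*7*4=448


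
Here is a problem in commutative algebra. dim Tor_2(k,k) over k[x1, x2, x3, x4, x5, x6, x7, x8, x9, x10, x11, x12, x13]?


Koszul: C(n,i)=C(13,2)=78


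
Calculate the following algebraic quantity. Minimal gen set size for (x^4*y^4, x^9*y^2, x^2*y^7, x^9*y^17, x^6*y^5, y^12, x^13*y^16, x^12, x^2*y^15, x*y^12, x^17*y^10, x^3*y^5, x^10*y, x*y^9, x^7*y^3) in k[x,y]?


Remove redundant (divisible by others).
x^13*y^16 redundant.
x^2*y^15 redundant.
x*y^12 redundant.
x^17*y^10 redundant.
x^9*y^17 redundant.
x^6*y^5 redundant.
Min: x^12, x^10*y, x^9*y^2, x^7*y^3, x^4*y^4, x^3*y^5, x^2*y^7, x*y^9, y^12
Count=9


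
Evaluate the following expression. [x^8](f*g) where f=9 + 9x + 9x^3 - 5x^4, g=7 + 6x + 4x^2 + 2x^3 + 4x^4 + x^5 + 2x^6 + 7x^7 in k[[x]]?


[x^8] = sum a_i*b_j, i+j=8
  9*7=63
  9*1=9
  -5*4=-20
Sum=52


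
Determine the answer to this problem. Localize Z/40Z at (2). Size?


2-primary part: 40=2^3*5
Size=2^3=8


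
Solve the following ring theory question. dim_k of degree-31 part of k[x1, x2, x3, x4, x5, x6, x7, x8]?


C(d+n-1,n-1)=C(38,7)=12620256


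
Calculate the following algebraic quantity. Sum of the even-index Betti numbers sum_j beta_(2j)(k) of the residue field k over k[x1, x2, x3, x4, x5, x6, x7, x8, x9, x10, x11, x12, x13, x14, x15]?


Koszul resolution: beta_i(k)=C(n,i), n=15
sum_even C(15,i) = 2^(n-1) = 2^14 = 16384


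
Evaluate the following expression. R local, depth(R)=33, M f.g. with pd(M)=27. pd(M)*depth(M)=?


pd+depth=33
depth=33-27=6
pd*depth=27*6=162


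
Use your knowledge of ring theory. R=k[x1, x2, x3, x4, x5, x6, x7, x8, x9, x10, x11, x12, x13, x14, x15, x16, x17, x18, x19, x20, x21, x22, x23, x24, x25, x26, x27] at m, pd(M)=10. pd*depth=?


pd+depth=27
depth=27-10=17
pd*depth=10*17=170


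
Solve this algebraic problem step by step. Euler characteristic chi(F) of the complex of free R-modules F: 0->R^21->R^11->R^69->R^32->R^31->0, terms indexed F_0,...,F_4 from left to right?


chi = sum (-1)^i * rank:
(-1)^0*21=21
(-1)^1*11=-11
(-1)^2*69=69
(-1)^3*32=-32
(-1)^4*31=31
chi=78


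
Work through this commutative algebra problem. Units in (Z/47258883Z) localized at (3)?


Local ring = Z/19683Z.
phi(19683) = 3^8*(3-1) = 13122


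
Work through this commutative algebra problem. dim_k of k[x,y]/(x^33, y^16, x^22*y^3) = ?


k[x,y]/I, I = (x^33, y^16, x^22*y^3)
Rect: 33x16=528. Corner: (33-22)x(16-3)=143.
dim = 528-143 = 385


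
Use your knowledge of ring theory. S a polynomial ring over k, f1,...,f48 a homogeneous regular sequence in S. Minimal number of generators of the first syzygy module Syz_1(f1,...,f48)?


Regular sequence => Koszul complex is the minimal free resolution.
Syz_1 minimally generated by Koszul relations f_i*e_j - f_j*e_i (i<j): mu(Syz_1) = beta_2 = C(m,2) = m(m-1)/2
m=48
48*47/2 = 1128


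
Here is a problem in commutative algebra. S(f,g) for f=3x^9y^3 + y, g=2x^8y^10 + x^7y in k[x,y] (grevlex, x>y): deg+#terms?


LT(f)=3x^9y^3, LT(g)=2x^8y^10
lcm(LM)=x^9y^10
S(f,g) (scaled by 6 to clear denominators) = 2y^7*f - 3x*g = -3x^8y + 2y^8
2 terms, deg 9.
9+2=11


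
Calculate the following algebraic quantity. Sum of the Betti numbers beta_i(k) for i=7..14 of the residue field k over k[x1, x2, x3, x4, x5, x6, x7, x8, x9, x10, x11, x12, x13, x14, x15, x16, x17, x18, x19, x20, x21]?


Koszul resolution: beta_i(k)=C(n,i), n=21
C(21,7)=116280, C(21,8)=203490, C(21,9)=293930, C(21,10)=352716, C(21,11)=352716, C(21,12)=293930, C(21,13)=203490, C(21,14)=116280
Sum=1932832


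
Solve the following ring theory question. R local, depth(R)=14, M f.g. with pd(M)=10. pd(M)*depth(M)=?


pd+depth=14
depth=14-10=4
pd*depth=10*4=40


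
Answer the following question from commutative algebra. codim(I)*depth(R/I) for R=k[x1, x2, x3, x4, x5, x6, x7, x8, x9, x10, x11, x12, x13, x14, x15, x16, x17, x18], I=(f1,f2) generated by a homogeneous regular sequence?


codim=2, depth=dim(R/I)=18-2=16
Product=2*16=32


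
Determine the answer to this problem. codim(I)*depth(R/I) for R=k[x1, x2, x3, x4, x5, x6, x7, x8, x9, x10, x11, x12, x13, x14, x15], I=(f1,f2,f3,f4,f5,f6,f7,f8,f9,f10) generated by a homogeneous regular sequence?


codim=10, depth=dim(R/I)=15-10=5
Product=10*5=50


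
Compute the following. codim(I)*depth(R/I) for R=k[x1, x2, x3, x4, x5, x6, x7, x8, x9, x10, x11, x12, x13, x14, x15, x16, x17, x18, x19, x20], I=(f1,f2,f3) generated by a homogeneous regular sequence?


codim=3, depth=dim(R/I)=20-3=17
Product=3*17=51


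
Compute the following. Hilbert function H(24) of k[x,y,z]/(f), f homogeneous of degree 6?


C(26,2)-C(20,2)=325-190=135


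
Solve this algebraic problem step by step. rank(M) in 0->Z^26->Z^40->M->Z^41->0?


Alt sum=0:
(-1)^0*26 + (-1)^1*40 + (-1)^2*? + (-1)^3*41=0
rank(M)=55


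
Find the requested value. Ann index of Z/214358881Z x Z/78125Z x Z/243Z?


Exponent = lcm of the cyclic orders; pairwise coprime => product.
11^8*5^7*3^5=214358881*78125*243=4069469381484375


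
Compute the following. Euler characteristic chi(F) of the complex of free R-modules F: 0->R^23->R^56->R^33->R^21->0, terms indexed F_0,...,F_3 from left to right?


chi = sum (-1)^i * rank:
(-1)^0*23=23
(-1)^1*56=-56
(-1)^2*33=33
(-1)^3*21=-21
chi=-21


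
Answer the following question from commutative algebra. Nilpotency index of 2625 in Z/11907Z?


2625^k mod 11907:
k=1: 2625
k=2: 8379
k=3: 2646
k=4: 3969
k=5: 0
First zero at k = 5


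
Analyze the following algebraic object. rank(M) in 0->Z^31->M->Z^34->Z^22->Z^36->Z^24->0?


Alt sum=0:
(-1)^0*31 + (-1)^1*? + (-1)^2*34 + (-1)^3*22 + (-1)^4*36 + (-1)^5*24=0
rank(M)=55


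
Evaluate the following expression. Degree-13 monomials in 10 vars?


C(d+n-1,n-1)=C(22,9)=497420


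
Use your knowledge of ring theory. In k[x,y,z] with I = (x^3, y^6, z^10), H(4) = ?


Need i<3, j<6, k<10 with i+j+k=4.
For each i, j ranges over max(0,4-i-9)..min(5,4-i):
  i=0: j in [0,4] -> 5
  i=1: j in [0,3] -> 4
  i=2: j in [0,2] -> 3
H(4) = 5+4+3 = 12


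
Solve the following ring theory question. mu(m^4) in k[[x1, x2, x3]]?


C(n+d-1,d)=C(6,4)=15


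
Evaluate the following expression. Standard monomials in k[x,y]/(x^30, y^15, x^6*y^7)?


k[x,y]/I, I = (x^30, y^15, x^6*y^7)
Rect: 30x15=450. Corner: (30-6)x(15-7)=192.
dim = 450-192 = 258


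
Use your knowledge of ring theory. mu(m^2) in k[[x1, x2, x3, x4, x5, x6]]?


C(n+d-1,d)=C(7,2)=21


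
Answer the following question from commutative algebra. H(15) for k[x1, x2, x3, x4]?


C(d+n-1,n-1)=C(18,3)=816


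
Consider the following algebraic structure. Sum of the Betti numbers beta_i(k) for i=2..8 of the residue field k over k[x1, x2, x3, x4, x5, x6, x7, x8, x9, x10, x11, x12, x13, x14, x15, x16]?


Koszul resolution: beta_i(k)=C(n,i), n=16
C(16,2)=120, C(16,3)=560, C(16,4)=1820, C(16,5)=4368, C(16,6)=8008, C(16,7)=11440, C(16,8)=12870
Sum=39186


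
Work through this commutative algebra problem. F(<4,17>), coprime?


gcd(4,17)=1 => F=ab-a-b=4*17-4-17=68-21=47


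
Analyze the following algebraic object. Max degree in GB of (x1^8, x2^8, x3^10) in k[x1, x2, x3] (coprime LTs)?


Pure powers, coprime LTs => already GB.
Degrees: 8, 8, 10
Max=10


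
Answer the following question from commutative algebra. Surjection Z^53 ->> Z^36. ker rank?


rank(ker) = 53-36 = 17


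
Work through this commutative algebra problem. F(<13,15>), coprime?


gcd(13,15)=1 => F=ab-a-b=13*15-13-15=195-28=167


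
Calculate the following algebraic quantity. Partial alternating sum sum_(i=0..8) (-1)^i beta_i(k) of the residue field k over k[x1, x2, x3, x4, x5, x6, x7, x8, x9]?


Koszul resolution: beta_i(k)=C(n,i), n=9
sum_(i=0..p) (-1)^i C(n,i) = (-1)^p C(n-1,p)
(-1)^8*C(8,8) = (-1)^8*1 = 1


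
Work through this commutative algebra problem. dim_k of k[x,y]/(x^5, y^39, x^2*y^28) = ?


k[x,y]/I, I = (x^5, y^39, x^2*y^28)
Rect: 5x39=195. Corner: (5-2)x(39-28)=33.
dim = 195-33 = 162


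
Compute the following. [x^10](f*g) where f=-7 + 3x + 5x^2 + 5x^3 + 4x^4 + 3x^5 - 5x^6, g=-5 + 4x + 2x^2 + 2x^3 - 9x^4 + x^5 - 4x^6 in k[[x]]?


[x^10] = sum a_i*b_j, i+j=10
  4*-4=-16
  3*1=3
  -5*-9=45
Sum=32


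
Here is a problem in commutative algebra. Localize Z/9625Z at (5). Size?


5-primary part: 9625=5^3*77
Size=5^3=125


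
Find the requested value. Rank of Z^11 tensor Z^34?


rank(M(x)N) = rank(M)*rank(N)
11*34 = 374


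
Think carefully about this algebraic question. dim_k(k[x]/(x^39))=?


Basis: 1,x,...,x^38
dim=39


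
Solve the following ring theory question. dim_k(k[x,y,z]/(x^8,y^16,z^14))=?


Basis: x^iy^jz^k, i<8,j<16,k<14
8*16*14=1792


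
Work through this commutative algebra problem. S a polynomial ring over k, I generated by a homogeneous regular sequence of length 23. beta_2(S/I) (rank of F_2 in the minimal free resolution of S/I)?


Regular sequence => Koszul complex is the minimal free resolution.
Syz_1 minimally generated by Koszul relations f_i*e_j - f_j*e_i (i<j): mu(Syz_1) = beta_2 = C(m,2) = m(m-1)/2
m=23
23*22/2 = 253


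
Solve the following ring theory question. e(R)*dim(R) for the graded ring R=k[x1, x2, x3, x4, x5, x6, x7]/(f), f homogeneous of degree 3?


e(R)=deg(f)=3, dim(R)=7-1=6
e*dim=3*6=18


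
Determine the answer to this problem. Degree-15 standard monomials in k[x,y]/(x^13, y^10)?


k[x,y], I = (x^13, y^10), d = 15
Need i < 13 and d-i < 10.
Range: 6 <= i <= 12.
H(15) = 7


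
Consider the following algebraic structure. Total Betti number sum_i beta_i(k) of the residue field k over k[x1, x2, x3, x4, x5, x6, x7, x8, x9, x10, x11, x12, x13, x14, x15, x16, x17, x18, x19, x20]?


Koszul resolution: beta_i(k)=C(n,i), n=20
sum_i C(20,i) = 2^20 = 1048576


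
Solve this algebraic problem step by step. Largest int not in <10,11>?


gcd(10,11)=1 => F=ab-a-b=10*11-10-11=110-21=89


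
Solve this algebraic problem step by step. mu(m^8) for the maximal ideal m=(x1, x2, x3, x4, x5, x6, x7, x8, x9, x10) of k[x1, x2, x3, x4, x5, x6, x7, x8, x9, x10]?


Graded Nakayama: mu(m^d) = dim_k (m^d/m^(d+1)) = #degree-8 monomials in 10 vars
C(n+d-1,d)=C(17,8)=24310


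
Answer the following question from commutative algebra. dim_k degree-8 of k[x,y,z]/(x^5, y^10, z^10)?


Need i<5, j<10, k<10 with i+j+k=8.
For each i, j ranges over max(0,8-i-9)..min(9,8-i):
  i=0: j in [0,8] -> 9
  i=1: j in [0,7] -> 8
  i=2: j in [0,6] -> 7
  i=3: j in [0,5] -> 6
  i=4: j in [0,4] -> 5
H(8) = 9+8+7+6+5 = 35


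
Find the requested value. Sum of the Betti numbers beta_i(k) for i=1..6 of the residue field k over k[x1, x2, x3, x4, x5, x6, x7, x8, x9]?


Koszul resolution: beta_i(k)=C(n,i), n=9
C(9,1)=9, C(9,2)=36, C(9,3)=84, C(9,4)=126, C(9,5)=126, C(9,6)=84
Sum=465


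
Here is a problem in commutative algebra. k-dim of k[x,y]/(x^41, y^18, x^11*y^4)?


k[x,y]/I, I = (x^41, y^18, x^11*y^4)
Rect: 41x18=738. Corner: (41-11)x(18-4)=420.
dim = 738-420 = 318


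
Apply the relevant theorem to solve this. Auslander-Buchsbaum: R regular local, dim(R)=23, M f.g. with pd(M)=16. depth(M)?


pd+depth=depth(R)=23
depth=23-16=7


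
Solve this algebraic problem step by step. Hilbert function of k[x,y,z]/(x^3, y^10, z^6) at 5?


Need i<3, j<10, k<6 with i+j+k=5.
For each i, j ranges over max(0,5-i-5)..min(9,5-i):
  i=0: j in [0,5] -> 6
  i=1: j in [0,4] -> 5
  i=2: j in [0,3] -> 4
H(5) = 6+5+4 = 15


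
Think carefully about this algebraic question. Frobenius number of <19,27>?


gcd(19,27)=1 => F=ab-a-b=19*27-19-27=513-46=467


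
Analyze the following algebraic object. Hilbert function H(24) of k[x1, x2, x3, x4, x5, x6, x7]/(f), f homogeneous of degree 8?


C(30,6)-C(22,6)=593775-74613=519162


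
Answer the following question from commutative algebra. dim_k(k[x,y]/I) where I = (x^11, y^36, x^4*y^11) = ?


k[x,y]/I, I = (x^11, y^36, x^4*y^11)
Rect: 11x36=396. Corner: (11-4)x(36-11)=175.
dim = 396-175 = 221


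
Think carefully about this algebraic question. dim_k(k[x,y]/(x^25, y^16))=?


Basis: x^i*y^j, i<25, j<16
25*16=400


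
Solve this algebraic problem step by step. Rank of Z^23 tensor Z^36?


rank(M(x)N) = rank(M)*rank(N)
23*36 = 828


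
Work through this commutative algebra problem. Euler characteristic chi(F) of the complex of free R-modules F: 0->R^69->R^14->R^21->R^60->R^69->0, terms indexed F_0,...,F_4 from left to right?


chi = sum (-1)^i * rank:
(-1)^0*69=69
(-1)^1*14=-14
(-1)^2*21=21
(-1)^3*60=-60
(-1)^4*69=69
chi=85


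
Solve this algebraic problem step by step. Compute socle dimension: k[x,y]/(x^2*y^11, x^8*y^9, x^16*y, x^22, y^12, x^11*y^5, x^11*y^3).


Socle = ann(m) = span of standard monomials u with x*u, y*u in I (staircase corners).
Redundant generators: x^11*y^5
Minimal generators: x^22, x^16*y, x^11*y^3, x^8*y^9, x^2*y^11, y^12
Corners: xy^11, x^7y^10, x^10y^8, x^15y^2, x^21
Socle dim=5


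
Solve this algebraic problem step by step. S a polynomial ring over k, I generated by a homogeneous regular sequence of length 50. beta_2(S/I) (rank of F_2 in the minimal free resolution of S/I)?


Regular sequence => Koszul complex is the minimal free resolution.
Syz_1 minimally generated by Koszul relations f_i*e_j - f_j*e_i (i<j): mu(Syz_1) = beta_2 = C(m,2) = m(m-1)/2
m=50
50*49/2 = 1225


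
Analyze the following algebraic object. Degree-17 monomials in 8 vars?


C(d+n-1,n-1)=C(24,7)=346104


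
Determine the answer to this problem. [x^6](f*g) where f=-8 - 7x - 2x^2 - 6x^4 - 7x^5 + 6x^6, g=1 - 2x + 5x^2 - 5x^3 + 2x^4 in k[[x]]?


[x^6] = sum a_i*b_j, i+j=6
  -2*2=-4
  -6*5=-30
  -7*-2=14
  6*1=6
Sum=-14


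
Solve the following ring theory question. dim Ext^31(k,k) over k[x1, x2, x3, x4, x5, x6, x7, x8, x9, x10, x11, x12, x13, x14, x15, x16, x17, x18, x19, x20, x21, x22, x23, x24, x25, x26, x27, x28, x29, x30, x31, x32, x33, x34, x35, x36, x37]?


C(n,i)=C(37,31)=2324784


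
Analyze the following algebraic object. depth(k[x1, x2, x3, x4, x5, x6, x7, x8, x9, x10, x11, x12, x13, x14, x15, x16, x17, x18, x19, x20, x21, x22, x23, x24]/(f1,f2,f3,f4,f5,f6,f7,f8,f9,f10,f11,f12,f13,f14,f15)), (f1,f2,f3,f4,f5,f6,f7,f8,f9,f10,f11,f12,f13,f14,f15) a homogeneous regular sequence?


depth(R)=24
depth(R/I)=24-15=9


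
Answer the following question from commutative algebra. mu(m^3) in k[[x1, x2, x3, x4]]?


C(n+d-1,d)=C(6,3)=20


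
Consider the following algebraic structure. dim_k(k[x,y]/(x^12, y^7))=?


Basis: x^i*y^j, i<12, j<7
12*7=84


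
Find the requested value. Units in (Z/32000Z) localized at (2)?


Local ring = Z/256Z.
phi(256) = 2^7*(2-1) = 128


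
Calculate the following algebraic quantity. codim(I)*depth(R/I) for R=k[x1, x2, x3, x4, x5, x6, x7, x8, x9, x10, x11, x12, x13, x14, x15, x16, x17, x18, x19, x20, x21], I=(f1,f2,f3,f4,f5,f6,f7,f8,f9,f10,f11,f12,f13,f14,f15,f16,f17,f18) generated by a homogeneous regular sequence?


codim=18, depth=dim(R/I)=21-18=3
Product=18*3=54


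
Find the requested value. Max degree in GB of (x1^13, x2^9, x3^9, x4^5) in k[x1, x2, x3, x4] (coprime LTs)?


Pure powers, coprime LTs => already GB.
Degrees: 13, 9, 9, 5
Max=13


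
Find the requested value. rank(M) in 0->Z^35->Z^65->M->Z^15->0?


Alt sum=0:
(-1)^0*35 + (-1)^1*65 + (-1)^2*? + (-1)^3*15=0
rank(M)=45


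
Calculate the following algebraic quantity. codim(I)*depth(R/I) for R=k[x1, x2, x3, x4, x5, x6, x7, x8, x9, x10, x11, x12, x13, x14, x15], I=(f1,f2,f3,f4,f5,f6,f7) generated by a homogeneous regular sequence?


codim=7, depth=dim(R/I)=15-7=8
Product=7*8=56


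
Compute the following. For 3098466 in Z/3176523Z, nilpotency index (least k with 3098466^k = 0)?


3098466^k mod 3176523:
k=1: 3098466
k=2: 324135
k=3: 0
First zero at k = 3


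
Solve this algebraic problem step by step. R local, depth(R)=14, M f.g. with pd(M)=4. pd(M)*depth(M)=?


pd+depth=14
depth=14-4=10
pd*depth=4*10=40


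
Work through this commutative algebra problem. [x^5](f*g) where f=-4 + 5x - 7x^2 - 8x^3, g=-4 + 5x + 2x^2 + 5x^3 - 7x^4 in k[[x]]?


[x^5] = sum a_i*b_j, i+j=5
  5*-7=-35
  -7*5=-35
  -8*2=-16
Sum=-86


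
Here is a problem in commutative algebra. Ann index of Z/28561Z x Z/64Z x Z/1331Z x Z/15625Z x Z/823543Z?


Exponent = lcm of the cyclic orders; pairwise coprime => product.
13^4*2^6*11^3*5^6*7^7=28561*64*1331*15625*823543=31306732670213000000


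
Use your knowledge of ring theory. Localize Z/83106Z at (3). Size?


3-primary part: 83106=3^7*38
Size=3^7=2187


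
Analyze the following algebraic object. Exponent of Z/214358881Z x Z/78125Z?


Exponent = lcm of the cyclic orders; pairwise coprime => product.
11^8*5^7=214358881*78125=16746787578125


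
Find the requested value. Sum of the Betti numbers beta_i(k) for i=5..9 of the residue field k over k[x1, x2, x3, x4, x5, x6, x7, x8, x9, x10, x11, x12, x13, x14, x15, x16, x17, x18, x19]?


Koszul resolution: beta_i(k)=C(n,i), n=19
C(19,5)=11628, C(19,6)=27132, C(19,7)=50388, C(19,8)=75582, C(19,9)=92378
Sum=257108


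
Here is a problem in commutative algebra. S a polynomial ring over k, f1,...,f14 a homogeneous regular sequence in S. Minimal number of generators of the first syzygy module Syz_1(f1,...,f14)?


Regular sequence => Koszul complex is the minimal free resolution.
Syz_1 minimally generated by Koszul relations f_i*e_j - f_j*e_i (i<j): mu(Syz_1) = beta_2 = C(m,2) = m(m-1)/2
m=14
14*13/2 = 91


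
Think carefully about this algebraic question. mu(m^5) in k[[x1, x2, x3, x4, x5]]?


C(n+d-1,d)=C(9,5)=126


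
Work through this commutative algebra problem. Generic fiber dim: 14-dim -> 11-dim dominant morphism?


dim(fiber)=dim(X)-dim(Y)=14-11=3


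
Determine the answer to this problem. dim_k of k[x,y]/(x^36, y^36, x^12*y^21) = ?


k[x,y]/I, I = (x^36, y^36, x^12*y^21)
Rect: 36x36=1296. Corner: (36-12)x(36-21)=360.
dim = 1296-360 = 936


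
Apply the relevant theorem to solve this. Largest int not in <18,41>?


gcd(18,41)=1 => F=ab-a-b=18*41-18-41=738-59=679


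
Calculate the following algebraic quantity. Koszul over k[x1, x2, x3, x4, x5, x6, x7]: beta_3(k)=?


C(n,i)=C(7,3)=35


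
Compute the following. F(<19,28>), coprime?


gcd(19,28)=1 => F=ab-a-b=19*28-19-28=532-47=485


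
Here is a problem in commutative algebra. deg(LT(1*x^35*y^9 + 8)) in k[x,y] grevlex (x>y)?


LT: 1*x^35*y^9
deg_x=35, deg_y=9
Total=35+9=44


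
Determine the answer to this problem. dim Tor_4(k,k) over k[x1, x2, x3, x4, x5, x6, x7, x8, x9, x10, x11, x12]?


Koszul: C(n,i)=C(12,4)=495


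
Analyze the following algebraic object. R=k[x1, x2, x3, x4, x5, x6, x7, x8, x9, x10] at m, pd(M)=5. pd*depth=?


pd+depth=10
depth=10-5=5
pd*depth=5*5=25


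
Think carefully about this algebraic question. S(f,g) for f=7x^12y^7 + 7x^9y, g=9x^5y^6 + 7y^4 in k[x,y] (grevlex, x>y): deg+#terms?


LT(f)=7x^12y^7, LT(g)=9x^5y^6
lcm(LM)=x^12y^7
S(f,g) (scaled by 63 to clear denominators) = 9*f - 7x^7y*g = -49x^7y^5 + 63x^9y
2 terms, deg 12.
12+2=14


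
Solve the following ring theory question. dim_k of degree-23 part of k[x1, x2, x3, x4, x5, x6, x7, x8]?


C(d+n-1,n-1)=C(30,7)=2035800


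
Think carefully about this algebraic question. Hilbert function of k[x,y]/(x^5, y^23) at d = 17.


k[x,y], I = (x^5, y^23), d = 17
Need i < 5 and d-i < 23.
Range: 0 <= i <= 4.
H(17) = 5


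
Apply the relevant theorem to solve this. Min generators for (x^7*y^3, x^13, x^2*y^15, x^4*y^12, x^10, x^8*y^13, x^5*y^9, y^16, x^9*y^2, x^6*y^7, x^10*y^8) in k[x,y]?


Remove redundant (divisible by others).
x^8*y^13 redundant.
x^13 redundant.
x^10*y^8 redundant.
Min: x^10, x^9*y^2, x^7*y^3, x^6*y^7, x^5*y^9, x^4*y^12, x^2*y^15, y^16
Count=8


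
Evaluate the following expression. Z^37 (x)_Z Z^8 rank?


rank(M(x)N) = rank(M)*rank(N)
37*8 = 296


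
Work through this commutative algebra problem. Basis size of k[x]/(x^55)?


Basis: 1,x,...,x^54
dim=55


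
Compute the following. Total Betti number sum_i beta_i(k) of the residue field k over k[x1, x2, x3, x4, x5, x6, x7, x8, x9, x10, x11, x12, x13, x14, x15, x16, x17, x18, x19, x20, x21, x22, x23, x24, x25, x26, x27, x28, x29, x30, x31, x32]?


Koszul resolution: beta_i(k)=C(n,i), n=32
sum_i C(32,i) = 2^32 = 4294967296


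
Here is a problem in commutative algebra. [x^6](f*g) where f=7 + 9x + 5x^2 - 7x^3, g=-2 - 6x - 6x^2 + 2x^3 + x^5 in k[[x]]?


[x^6] = sum a_i*b_j, i+j=6
  9*1=9
  -7*2=-14
Sum=-5


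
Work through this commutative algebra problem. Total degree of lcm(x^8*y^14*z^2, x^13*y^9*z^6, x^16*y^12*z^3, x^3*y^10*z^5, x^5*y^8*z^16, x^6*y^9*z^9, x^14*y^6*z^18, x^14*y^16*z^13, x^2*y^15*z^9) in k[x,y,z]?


lcm = componentwise max:
x: max(8,13,16,3,5,6,14,14,2)=16
y: max(14,9,12,10,8,9,6,16,15)=16
z: max(2,6,3,5,16,9,18,13,9)=18
Total=16+16+18=50


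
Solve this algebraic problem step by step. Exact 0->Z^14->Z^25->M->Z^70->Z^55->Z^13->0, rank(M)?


Alt sum=0:
(-1)^0*14 + (-1)^1*25 + (-1)^2*? + (-1)^3*70 + (-1)^4*55 + (-1)^5*13=0
rank(M)=39


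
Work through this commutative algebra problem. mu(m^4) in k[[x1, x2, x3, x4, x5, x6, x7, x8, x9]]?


C(n+d-1,d)=C(12,4)=495


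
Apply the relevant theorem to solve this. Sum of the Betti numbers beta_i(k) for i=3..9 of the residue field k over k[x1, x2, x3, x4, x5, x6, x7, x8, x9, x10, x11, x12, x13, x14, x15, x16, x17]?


Koszul resolution: beta_i(k)=C(n,i), n=17
C(17,3)=680, C(17,4)=2380, C(17,5)=6188, C(17,6)=12376, C(17,7)=19448, C(17,8)=24310, C(17,9)=24310
Sum=89692


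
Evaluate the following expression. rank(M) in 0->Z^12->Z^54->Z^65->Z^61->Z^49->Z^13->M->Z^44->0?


Alt sum=0:
(-1)^0*12 + (-1)^1*54 + (-1)^2*65 + (-1)^3*61 + (-1)^4*49 + (-1)^5*13 + (-1)^6*? + (-1)^7*44=0
rank(M)=46


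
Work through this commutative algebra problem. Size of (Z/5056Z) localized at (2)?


2-primary part: 5056=2^6*79
Size=2^6=64


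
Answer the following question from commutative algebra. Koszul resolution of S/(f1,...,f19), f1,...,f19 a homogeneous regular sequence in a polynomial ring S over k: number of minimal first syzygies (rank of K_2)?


Regular sequence => Koszul complex is the minimal free resolution.
Syz_1 minimally generated by Koszul relations f_i*e_j - f_j*e_i (i<j): mu(Syz_1) = beta_2 = C(m,2) = m(m-1)/2
m=19
19*18/2 = 171


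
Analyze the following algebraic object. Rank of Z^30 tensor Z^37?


rank(M(x)N) = rank(M)*rank(N)
30*37 = 1110


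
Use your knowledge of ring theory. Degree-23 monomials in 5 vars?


C(d+n-1,n-1)=C(27,4)=17550


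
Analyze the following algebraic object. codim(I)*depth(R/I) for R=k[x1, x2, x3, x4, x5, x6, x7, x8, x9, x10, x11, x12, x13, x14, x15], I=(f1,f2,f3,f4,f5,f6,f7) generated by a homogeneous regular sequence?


codim=7, depth=dim(R/I)=15-7=8
Product=7*8=56


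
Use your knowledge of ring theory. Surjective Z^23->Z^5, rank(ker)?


rank(ker) = 23-5 = 18


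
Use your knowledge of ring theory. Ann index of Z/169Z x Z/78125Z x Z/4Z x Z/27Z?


Exponent = lcm of the cyclic orders; pairwise coprime => product.
13^2*5^7*2^2*3^3=169*78125*4*27=1425937500


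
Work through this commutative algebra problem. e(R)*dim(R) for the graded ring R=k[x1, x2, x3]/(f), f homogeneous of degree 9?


e(R)=deg(f)=9, dim(R)=3-1=2
e*dim=9*2=18


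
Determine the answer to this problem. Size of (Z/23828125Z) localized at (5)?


5-primary part: 23828125=5^8*61
Size=5^8=390625
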